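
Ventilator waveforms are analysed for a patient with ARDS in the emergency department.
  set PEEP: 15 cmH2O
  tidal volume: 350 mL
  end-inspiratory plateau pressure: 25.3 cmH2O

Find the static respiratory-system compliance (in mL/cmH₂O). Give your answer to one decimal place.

Cstat = Vt / (Pplat − PEEP) = 350 / (25.3 − 15) = 350 / 10.3 = 33.981 mL/cmH2O.

34.0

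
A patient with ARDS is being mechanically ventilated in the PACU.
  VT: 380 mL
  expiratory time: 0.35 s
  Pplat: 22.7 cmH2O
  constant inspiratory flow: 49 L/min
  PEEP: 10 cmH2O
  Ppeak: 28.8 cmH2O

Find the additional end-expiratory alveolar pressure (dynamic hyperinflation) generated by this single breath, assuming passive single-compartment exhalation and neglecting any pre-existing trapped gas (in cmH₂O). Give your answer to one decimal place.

2.7

Flow: 49 L/min ÷ 60 = 0.8167 L/s.
R = (PIP − Pplat)/V̇ = (28.8 − 22.7) / 0.8167 = 6.1/0.8167 = 7.469 cmH2O·s/L.
C = Vt/(Pplat − PEEP) = 380.0 / (22.7 − 10) = 380.0/12.7 = 29.921 mL/cmH2O.
τ = R × C = 7.469 × 0.02992 L/cmH2O = 0.2235 s.
Fraction remaining = e^(−Te/τ) = e^(−0.35/0.2235) = 0.2089; trapped volume = 380.0 × 0.2089 = 79.382 mL.
Additional alveolar pressure from trapping ≈ V_trapped / C = 79.382 / 29.921 = 2.653 cmH2O.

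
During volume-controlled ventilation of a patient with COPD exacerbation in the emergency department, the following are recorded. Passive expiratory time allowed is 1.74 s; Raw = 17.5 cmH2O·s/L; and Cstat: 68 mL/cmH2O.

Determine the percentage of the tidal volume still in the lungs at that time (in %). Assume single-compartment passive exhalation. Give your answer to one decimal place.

23.2

τ = R × C = 17.5 × 68 mL/cmH2O = 17.5 × 0.068 L/cmH2O = 1.19 s.
Passive exhalation: V(t)/V₀ = e^(−t/τ) = e^(−1.74/1.19) = 0.2317.
Fraction remaining = 0.2317 → 23.17%.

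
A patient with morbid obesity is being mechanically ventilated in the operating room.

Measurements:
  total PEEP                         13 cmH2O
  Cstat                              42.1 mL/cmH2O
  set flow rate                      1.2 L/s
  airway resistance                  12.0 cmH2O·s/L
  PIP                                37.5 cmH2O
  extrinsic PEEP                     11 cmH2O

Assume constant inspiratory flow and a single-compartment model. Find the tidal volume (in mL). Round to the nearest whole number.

425

Total PEEP = 13 cmH2O (set 11 + intrinsic 2); this is the baseline alveolar pressure.
Equation of motion (constant flow): PIP = Vt/C + R·V̇ + PEEP.
Vt/C = PIP − R·V̇ − PEEP = 37.5 − 14.4 − 13 = 10.1 cmH2O.
Vt = C × 10.1 = 42.1 × 10.1 = 425.21 mL.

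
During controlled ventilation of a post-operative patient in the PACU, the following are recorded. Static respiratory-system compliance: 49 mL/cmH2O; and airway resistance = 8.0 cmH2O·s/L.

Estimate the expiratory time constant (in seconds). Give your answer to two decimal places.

τ = R × C = 8.0 × 49 mL/cmH2O = 8.0 × 0.049 L/cmH2O = 0.392 s.

0.39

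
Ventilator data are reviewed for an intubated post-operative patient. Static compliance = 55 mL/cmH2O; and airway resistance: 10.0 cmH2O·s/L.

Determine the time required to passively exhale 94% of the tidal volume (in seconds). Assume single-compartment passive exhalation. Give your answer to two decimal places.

τ = R × C = 10.0 × 55 mL/cmH2O = 10.0 × 0.055 L/cmH2O = 0.55 s.
Exhaled fraction f = 1 − e^(−t/τ) → t = −τ·ln(1 − f) = −0.55·ln(0.06) = 1.547 s.

1.55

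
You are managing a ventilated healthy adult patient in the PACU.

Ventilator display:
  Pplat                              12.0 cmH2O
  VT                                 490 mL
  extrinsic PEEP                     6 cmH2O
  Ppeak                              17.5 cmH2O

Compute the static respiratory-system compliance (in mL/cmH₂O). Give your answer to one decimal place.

Cstat = Vt / (Pplat − PEEP) = 490 / (12.0 − 6) = 490 / 6.0 = 81.667 mL/cmH2O.

81.7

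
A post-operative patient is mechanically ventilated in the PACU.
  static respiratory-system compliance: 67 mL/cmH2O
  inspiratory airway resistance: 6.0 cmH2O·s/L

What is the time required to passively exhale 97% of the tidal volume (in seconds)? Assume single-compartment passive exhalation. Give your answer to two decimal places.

τ = R × C = 6.0 × 67 mL/cmH2O = 6.0 × 0.067 L/cmH2O = 0.402 s.
Exhaled fraction f = 1 − e^(−t/τ) → t = −τ·ln(1 − f) = −0.402·ln(0.03) = 1.41 s.

1.41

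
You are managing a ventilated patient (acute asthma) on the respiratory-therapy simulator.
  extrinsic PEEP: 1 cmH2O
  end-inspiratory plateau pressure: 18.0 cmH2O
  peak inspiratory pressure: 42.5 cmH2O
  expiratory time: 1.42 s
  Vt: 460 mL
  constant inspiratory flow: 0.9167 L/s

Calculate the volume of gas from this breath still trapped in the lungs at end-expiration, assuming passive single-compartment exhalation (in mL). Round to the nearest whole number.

R = (PIP − Pplat)/V̇ = (42.5 − 18.0) / 0.9167 = 24.5/0.9167 = 26.726 cmH2O·s/L.
C = Vt/(Pplat − PEEP) = 460.0 / (18.0 − 1) = 460.0/17.0 = 27.059 mL/cmH2O.
τ = R × C = 26.726 × 0.02706 L/cmH2O = 0.7232 s.
Fraction remaining = e^(−Te/τ) = e^(−1.42/0.7232) = 0.1404.
Trapped volume = 460.0 × 0.1404 = 64.584 mL.

65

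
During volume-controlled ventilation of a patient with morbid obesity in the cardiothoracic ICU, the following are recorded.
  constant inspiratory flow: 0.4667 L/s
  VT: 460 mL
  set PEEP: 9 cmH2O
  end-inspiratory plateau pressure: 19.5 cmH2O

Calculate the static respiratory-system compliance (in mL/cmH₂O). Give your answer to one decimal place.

43.8

Cstat = Vt / (Pplat − PEEP) = 460 / (19.5 − 9) = 460 / 10.5 = 43.81 mL/cmH2O.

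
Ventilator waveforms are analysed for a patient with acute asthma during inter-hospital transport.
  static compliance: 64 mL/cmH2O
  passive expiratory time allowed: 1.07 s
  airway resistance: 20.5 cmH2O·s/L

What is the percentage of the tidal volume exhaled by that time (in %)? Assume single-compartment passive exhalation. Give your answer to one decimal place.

τ = R × C = 20.5 × 64 mL/cmH2O = 20.5 × 0.064 L/cmH2O = 1.312 s.
Passive exhalation: V(t)/V₀ = e^(−t/τ) = e^(−1.07/1.312) = 0.4424.
Fraction exhaled = 1 − 0.4424 = 0.5576 → 55.76%.

55.8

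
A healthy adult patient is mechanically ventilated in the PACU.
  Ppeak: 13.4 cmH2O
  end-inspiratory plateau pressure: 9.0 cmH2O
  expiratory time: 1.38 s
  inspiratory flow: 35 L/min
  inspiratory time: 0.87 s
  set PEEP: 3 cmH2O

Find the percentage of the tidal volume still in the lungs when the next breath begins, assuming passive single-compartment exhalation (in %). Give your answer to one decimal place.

Flow: 35 L/min ÷ 60 = 0.5833 L/s.
Vt = flow × Ti = 0.5833 L/s × 0.87 s × 1000 mL/L = 507.47 mL.
R = (PIP − Pplat)/V̇ = (13.4 − 9.0) / 0.5833 = 4.4/0.5833 = 7.543 cmH2O·s/L.
C = Vt/(Pplat − PEEP) = 507.47 / (9.0 − 3) = 507.47/6.0 = 84.578 mL/cmH2O.
τ = R × C = 7.543 × 0.08458 L/cmH2O = 0.638 s.
Fraction remaining at end-expiration = e^(−Te/τ) = e^(−1.38/0.638) = 0.115 → 11.5%.

11.5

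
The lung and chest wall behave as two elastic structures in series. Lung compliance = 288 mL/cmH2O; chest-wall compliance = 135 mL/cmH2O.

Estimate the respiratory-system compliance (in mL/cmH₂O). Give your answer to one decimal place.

Lung and chest wall are elastances in series: 1/Crs = 1/CL + 1/Ccw.
1/Crs = 1/288 + 1/135 = 0.01088.
Crs = 91.912 mL/cmH2O.

91.9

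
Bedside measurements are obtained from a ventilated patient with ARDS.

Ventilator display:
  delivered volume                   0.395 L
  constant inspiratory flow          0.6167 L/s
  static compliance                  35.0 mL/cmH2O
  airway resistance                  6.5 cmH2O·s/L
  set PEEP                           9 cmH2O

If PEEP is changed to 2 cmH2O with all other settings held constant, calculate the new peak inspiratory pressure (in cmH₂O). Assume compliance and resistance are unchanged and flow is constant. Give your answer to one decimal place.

PIP = Vt/C + R·V̇ + PEEP (constant-flow equation of motion).
Only the baseline term changes: ΔPIP = ΔPEEP = 2 − 9 = -7.0 cmH2O.
Original PIP = 395/35.0 + 6.5×0.6167 + 9 = 24.294 cmH2O; new PIP = 24.294 + (-7.0) = 17.294 cmH2O.

17.3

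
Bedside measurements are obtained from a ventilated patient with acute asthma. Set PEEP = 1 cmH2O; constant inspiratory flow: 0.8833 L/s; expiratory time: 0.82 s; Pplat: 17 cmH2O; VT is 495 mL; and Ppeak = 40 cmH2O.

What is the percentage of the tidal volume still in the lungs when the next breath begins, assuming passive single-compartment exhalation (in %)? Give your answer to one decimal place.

36.1

R = (PIP − Pplat)/V̇ = (40 − 17) / 0.8833 = 23.0/0.8833 = 26.039 cmH2O·s/L.
C = Vt/(Pplat − PEEP) = 495.0 / (17 − 1) = 495.0/16.0 = 30.938 mL/cmH2O.
τ = R × C = 26.039 × 0.03094 L/cmH2O = 0.8056 s.
Fraction remaining at end-expiration = e^(−Te/τ) = e^(−0.82/0.8056) = 0.3614 → 36.14%.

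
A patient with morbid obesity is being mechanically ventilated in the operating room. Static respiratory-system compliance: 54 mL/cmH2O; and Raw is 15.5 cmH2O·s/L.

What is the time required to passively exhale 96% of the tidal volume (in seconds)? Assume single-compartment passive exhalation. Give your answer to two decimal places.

2.69

τ = R × C = 15.5 × 54 mL/cmH2O = 15.5 × 0.054 L/cmH2O = 0.837 s.
Exhaled fraction f = 1 − e^(−t/τ) → t = −τ·ln(1 − f) = −0.837·ln(0.04) = 2.694 s.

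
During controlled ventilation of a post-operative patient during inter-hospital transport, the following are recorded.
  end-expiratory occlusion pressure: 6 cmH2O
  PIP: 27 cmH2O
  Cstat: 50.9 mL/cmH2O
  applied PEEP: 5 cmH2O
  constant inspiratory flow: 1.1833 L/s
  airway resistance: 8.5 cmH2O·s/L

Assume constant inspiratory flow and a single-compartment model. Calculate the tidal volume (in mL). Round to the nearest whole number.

557

Total PEEP = 6 cmH2O (set 5 + intrinsic 1); this is the baseline alveolar pressure.
Equation of motion (constant flow): PIP = Vt/C + R·V̇ + PEEP.
Vt/C = PIP − R·V̇ − PEEP = 27 − 10.058 − 6 = 10.942 cmH2O.
Vt = C × 10.942 = 50.9 × 10.942 = 556.95 mL.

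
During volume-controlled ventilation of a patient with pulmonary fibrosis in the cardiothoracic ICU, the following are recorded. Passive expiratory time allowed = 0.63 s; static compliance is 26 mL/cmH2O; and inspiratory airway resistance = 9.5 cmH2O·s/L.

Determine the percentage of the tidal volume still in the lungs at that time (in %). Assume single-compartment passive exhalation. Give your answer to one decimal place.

7.8

τ = R × C = 9.5 × 26 mL/cmH2O = 9.5 × 0.026 L/cmH2O = 0.247 s.
Passive exhalation: V(t)/V₀ = e^(−t/τ) = e^(−0.63/0.247) = 0.07803.
Fraction remaining = 0.07803 → 7.803%.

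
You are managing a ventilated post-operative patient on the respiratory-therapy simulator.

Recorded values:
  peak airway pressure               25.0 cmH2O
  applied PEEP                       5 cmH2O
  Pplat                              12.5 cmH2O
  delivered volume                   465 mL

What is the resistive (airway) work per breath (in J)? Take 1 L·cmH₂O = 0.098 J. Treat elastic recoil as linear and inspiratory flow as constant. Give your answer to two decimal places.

0.57

With constant inspiratory flow the resistive pressure is constant at PIP − Pplat = 25.0 − 12.5 = 12.5 cmH2O, so resistive work = 12.5 × 0.465 = 5.813 L·cmH2O.
× 0.098 J/(L·cmH2O) → 0.5697 J.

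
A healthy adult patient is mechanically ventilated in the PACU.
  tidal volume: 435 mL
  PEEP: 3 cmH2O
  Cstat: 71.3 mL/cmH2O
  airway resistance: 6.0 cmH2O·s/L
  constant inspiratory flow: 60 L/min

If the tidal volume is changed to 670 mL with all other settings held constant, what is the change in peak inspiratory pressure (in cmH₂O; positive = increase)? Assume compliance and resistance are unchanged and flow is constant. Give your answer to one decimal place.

PIP = Vt/C + R·V̇ + PEEP (constant-flow equation of motion).
Only the elastic term changes: ΔPIP = ΔVt / C = (670 − 435) / 71.3 = 3.296 cmH2O.

3.3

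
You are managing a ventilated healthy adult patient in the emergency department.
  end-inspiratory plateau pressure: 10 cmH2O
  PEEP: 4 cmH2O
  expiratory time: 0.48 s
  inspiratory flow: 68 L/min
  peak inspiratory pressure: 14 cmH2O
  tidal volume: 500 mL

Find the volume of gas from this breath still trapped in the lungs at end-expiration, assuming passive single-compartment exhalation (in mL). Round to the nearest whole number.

98

Flow: 68 L/min ÷ 60 = 1.1333 L/s.
R = (PIP − Pplat)/V̇ = (14 − 10) / 1.1333 = 4.0/1.1333 = 3.53 cmH2O·s/L.
C = Vt/(Pplat − PEEP) = 500.0 / (10 − 4) = 500.0/6.0 = 83.333 mL/cmH2O.
τ = R × C = 3.53 × 0.08333 L/cmH2O = 0.2942 s.
Fraction remaining = e^(−Te/τ) = e^(−0.48/0.2942) = 0.1956.
Trapped volume = 500.0 × 0.1956 = 97.8 mL.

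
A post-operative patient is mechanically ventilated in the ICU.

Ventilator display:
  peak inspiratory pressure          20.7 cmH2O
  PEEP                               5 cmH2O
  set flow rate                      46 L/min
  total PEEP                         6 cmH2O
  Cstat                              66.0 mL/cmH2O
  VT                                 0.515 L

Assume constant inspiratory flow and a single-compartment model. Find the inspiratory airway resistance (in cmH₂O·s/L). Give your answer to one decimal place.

Flow: 46 L/min ÷ 60 = 0.7667 L/s.
Total PEEP = 6 cmH2O (set 5 + intrinsic 1); this is the baseline alveolar pressure.
Equation of motion (constant flow): PIP = Vt/C + R·V̇ + PEEP.
R·V̇ = PIP − Vt/C − PEEP = 20.7 − 515/66.0 − 6 = 20.7 − 7.803 − 6 = 6.897 cmH2O.
R = 6.897 / 0.7667 = 8.996 cmH2O·s/L.

9.0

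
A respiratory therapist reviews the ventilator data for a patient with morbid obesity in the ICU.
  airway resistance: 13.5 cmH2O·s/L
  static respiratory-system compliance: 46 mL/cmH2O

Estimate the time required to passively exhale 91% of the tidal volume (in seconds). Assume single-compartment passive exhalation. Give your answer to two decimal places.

1.50

τ = R × C = 13.5 × 46 mL/cmH2O = 13.5 × 0.046 L/cmH2O = 0.621 s.
Exhaled fraction f = 1 − e^(−t/τ) → t = −τ·ln(1 − f) = −0.621·ln(0.09) = 1.495 s.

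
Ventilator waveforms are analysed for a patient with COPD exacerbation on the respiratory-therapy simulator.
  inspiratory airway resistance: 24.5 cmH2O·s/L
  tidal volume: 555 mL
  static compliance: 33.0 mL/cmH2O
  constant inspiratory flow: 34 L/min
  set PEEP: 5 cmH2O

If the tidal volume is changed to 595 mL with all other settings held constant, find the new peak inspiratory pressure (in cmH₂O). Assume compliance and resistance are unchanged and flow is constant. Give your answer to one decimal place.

36.9

Flow: 34 L/min ÷ 60 = 0.5667 L/s.
PIP = Vt/C + R·V̇ + PEEP (constant-flow equation of motion).
Only the elastic term changes: ΔPIP = ΔVt / C = (595 − 555) / 33.0 = 1.212 cmH2O.
Original PIP = 555/33.0 + 24.5×0.5667 + 5 = 35.702 cmH2O; new PIP = 35.702 + (1.212) = 36.914 cmH2O.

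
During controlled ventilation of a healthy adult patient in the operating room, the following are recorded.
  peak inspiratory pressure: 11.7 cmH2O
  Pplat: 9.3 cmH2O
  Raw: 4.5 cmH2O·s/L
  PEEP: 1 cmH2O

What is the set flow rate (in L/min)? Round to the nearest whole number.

flow = (PIP − Pplat) / Raw = (11.7 − 9.3) / 4.5 = 0.5333 L/s × 60 = 31.998 L/min.

32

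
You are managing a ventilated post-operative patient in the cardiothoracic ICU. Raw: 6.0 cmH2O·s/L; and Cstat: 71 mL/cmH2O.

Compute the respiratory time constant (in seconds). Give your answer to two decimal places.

0.43

τ = R × C = 6.0 × 71 mL/cmH2O = 6.0 × 0.071 L/cmH2O = 0.426 s.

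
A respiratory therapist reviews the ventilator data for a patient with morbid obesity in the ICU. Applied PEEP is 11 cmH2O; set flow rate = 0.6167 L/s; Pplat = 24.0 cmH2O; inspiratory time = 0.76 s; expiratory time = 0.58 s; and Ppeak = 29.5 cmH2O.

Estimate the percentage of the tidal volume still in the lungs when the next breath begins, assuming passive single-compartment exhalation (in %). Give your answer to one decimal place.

16.5

Vt = flow × Ti = 0.6167 L/s × 0.76 s × 1000 mL/L = 468.69 mL.
R = (PIP − Pplat)/V̇ = (29.5 − 24.0) / 0.6167 = 5.5/0.6167 = 8.918 cmH2O·s/L.
C = Vt/(Pplat − PEEP) = 468.69 / (24.0 − 11) = 468.69/13.0 = 36.053 mL/cmH2O.
τ = R × C = 8.918 × 0.03605 L/cmH2O = 0.3215 s.
Fraction remaining at end-expiration = e^(−Te/τ) = e^(−0.58/0.3215) = 0.1646 → 16.46%.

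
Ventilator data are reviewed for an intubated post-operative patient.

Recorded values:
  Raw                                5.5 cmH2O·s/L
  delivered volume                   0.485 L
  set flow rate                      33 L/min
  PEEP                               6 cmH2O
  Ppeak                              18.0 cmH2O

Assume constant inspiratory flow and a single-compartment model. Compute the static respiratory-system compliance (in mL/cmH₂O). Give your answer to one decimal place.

Flow: 33 L/min ÷ 60 = 0.55 L/s.
Equation of motion (constant flow): PIP = Vt/C + R·V̇ + PEEP.
Vt/C = PIP − R·V̇ − PEEP = 18.0 − 5.5×0.55 − 6 = 18.0 − 3.025 − 6 = 8.975 cmH2O.
C = Vt / 8.975 = 485 / 8.975 = 54.039 mL/cmH2O.

54.0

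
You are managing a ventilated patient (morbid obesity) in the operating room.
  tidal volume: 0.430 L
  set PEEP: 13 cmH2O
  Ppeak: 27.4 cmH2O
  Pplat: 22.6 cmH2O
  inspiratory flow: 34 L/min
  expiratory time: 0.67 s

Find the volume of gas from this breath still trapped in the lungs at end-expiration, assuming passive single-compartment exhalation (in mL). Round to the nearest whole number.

Flow: 34 L/min ÷ 60 = 0.5667 L/s.
R = (PIP − Pplat)/V̇ = (27.4 − 22.6) / 0.5667 = 4.8/0.5667 = 8.47 cmH2O·s/L.
C = Vt/(Pplat − PEEP) = 430.0 / (22.6 − 13) = 430.0/9.6 = 44.792 mL/cmH2O.
τ = R × C = 8.47 × 0.04479 L/cmH2O = 0.3794 s.
Fraction remaining = e^(−Te/τ) = e^(−0.67/0.3794) = 0.171.
Trapped volume = 430.0 × 0.171 = 73.53 mL.

74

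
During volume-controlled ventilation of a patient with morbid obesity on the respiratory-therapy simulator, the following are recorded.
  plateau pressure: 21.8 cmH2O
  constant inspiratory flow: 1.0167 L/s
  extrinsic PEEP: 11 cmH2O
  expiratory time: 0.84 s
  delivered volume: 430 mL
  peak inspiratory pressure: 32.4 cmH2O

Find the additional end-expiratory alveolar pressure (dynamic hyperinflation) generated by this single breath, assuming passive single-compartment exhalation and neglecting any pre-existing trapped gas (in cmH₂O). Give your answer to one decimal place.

R = (PIP − Pplat)/V̇ = (32.4 − 21.8) / 1.0167 = 10.6/1.0167 = 10.426 cmH2O·s/L.
C = Vt/(Pplat − PEEP) = 430.0 / (21.8 − 11) = 430.0/10.8 = 39.815 mL/cmH2O.
τ = R × C = 10.426 × 0.03982 L/cmH2O = 0.4152 s.
Fraction remaining = e^(−Te/τ) = e^(−0.84/0.4152) = 0.1322; trapped volume = 430.0 × 0.1322 = 56.846 mL.
Additional alveolar pressure from trapping ≈ V_trapped / C = 56.846 / 39.815 = 1.428 cmH2O.

1.4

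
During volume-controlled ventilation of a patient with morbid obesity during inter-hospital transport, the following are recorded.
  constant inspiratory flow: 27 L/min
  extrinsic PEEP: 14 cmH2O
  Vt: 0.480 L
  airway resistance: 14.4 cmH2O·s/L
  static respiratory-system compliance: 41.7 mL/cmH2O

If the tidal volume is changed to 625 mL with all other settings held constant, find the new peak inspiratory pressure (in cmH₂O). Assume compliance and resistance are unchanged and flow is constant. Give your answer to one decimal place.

Flow: 27 L/min ÷ 60 = 0.45 L/s.
PIP = Vt/C + R·V̇ + PEEP (constant-flow equation of motion).
Only the elastic term changes: ΔPIP = ΔVt / C = (625 − 480) / 41.7 = 3.477 cmH2O.
Original PIP = 480/41.7 + 14.4×0.45 + 14 = 31.991 cmH2O; new PIP = 31.991 + (3.477) = 35.468 cmH2O.

35.5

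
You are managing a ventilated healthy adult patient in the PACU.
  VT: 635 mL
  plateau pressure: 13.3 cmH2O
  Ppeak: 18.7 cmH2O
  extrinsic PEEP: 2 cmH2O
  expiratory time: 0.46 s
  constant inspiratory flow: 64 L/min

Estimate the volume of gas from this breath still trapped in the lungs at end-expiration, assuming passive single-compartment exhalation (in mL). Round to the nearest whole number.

Flow: 64 L/min ÷ 60 = 1.0667 L/s.
R = (PIP − Pplat)/V̇ = (18.7 − 13.3) / 1.0667 = 5.4/1.0667 = 5.062 cmH2O·s/L.
C = Vt/(Pplat − PEEP) = 635.0 / (13.3 − 2) = 635.0/11.3 = 56.195 mL/cmH2O.
τ = R × C = 5.062 × 0.0562 L/cmH2O = 0.2845 s.
Fraction remaining = e^(−Te/τ) = e^(−0.46/0.2845) = 0.1985.
Trapped volume = 635.0 × 0.1985 = 126.05 mL.

126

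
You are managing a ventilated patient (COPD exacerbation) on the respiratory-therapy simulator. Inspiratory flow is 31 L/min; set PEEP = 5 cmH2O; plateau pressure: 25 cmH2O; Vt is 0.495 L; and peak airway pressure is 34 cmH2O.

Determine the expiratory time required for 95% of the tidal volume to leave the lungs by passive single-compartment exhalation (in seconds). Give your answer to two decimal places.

Flow: 31 L/min ÷ 60 = 0.5167 L/s.
R = (PIP − Pplat)/V̇ = (34 − 25) / 0.5167 = 9.0/0.5167 = 17.418 cmH2O·s/L.
C = Vt/(Pplat − PEEP) = 495.0 / (25 − 5) = 495.0/20.0 = 24.75 mL/cmH2O.
τ = R × C = 17.418 × 0.02475 L/cmH2O = 0.4311 s.
t = −τ·ln(1 − 0.95) = −0.4311·ln(0.05) = 1.291 s.

1.29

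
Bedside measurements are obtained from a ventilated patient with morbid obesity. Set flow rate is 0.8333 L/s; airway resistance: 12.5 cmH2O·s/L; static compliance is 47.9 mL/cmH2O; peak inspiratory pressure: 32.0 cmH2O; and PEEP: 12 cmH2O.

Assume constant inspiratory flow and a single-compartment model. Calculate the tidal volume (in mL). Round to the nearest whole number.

459

Equation of motion (constant flow): PIP = Vt/C + R·V̇ + PEEP.
Vt/C = PIP − R·V̇ − PEEP = 32.0 − 10.416 − 12 = 9.584 cmH2O.
Vt = C × 9.584 = 47.9 × 9.584 = 459.07 mL.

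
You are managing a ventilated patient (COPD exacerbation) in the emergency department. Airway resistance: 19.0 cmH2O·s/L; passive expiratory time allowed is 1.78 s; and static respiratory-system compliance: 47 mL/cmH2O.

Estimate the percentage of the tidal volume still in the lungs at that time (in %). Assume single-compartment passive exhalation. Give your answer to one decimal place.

13.6

τ = R × C = 19.0 × 47 mL/cmH2O = 19.0 × 0.047 L/cmH2O = 0.893 s.
Passive exhalation: V(t)/V₀ = e^(−t/τ) = e^(−1.78/0.893) = 0.1362.
Fraction remaining = 0.1362 → 13.62%.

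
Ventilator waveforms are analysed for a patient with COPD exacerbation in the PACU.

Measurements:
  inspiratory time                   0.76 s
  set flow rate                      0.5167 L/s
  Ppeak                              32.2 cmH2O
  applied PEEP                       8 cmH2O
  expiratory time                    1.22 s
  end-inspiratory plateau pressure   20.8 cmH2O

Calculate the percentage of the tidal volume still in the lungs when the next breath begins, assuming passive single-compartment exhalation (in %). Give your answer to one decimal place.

Vt = flow × Ti = 0.5167 L/s × 0.76 s × 1000 mL/L = 392.69 mL.
R = (PIP − Pplat)/V̇ = (32.2 − 20.8) / 0.5167 = 11.4/0.5167 = 22.063 cmH2O·s/L.
C = Vt/(Pplat − PEEP) = 392.69 / (20.8 − 8) = 392.69/12.8 = 30.679 mL/cmH2O.
τ = R × C = 22.063 × 0.03068 L/cmH2O = 0.6769 s.
Fraction remaining at end-expiration = e^(−Te/τ) = e^(−1.22/0.6769) = 0.1649 → 16.49%.

16.5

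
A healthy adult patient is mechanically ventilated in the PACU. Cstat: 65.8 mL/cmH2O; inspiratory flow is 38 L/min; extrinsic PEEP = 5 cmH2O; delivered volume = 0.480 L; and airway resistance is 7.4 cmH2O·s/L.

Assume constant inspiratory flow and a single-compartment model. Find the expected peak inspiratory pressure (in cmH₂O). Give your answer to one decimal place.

17.0

Flow: 38 L/min ÷ 60 = 0.6333 L/s.
Equation of motion (constant flow): PIP = Vt/C + R·V̇ + PEEP.
PIP = 480/65.8 + 7.4×0.6333 + 5 = 7.295 + 4.686 + 5 = 16.981 cmH2O.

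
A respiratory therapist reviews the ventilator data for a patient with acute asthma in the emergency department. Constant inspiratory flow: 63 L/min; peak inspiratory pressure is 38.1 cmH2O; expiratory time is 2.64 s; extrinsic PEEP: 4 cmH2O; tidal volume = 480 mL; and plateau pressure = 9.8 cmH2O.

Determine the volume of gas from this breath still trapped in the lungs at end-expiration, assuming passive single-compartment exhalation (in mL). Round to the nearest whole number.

147

Flow: 63 L/min ÷ 60 = 1.05 L/s.
R = (PIP − Pplat)/V̇ = (38.1 − 9.8) / 1.05 = 28.3/1.05 = 26.952 cmH2O·s/L.
C = Vt/(Pplat − PEEP) = 480.0 / (9.8 − 4) = 480.0/5.8 = 82.759 mL/cmH2O.
τ = R × C = 26.952 × 0.08276 L/cmH2O = 2.231 s.
Fraction remaining = e^(−Te/τ) = e^(−2.64/2.231) = 0.3063.
Trapped volume = 480.0 × 0.3063 = 147.02 mL.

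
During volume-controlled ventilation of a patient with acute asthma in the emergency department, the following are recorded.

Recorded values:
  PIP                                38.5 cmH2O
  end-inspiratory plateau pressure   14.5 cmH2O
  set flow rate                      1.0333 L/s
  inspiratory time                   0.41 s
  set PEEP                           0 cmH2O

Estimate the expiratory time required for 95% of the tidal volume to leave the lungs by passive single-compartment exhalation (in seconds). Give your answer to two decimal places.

2.03

Vt = flow × Ti = 1.0333 L/s × 0.41 s × 1000 mL/L = 423.65 mL.
R = (PIP − Pplat)/V̇ = (38.5 − 14.5) / 1.0333 = 24.0/1.0333 = 23.227 cmH2O·s/L.
C = Vt/(Pplat − PEEP) = 423.65 / (14.5 − 0) = 423.65/14.5 = 29.217 mL/cmH2O.
τ = R × C = 23.227 × 0.02922 L/cmH2O = 0.6787 s.
t = −τ·ln(1 − 0.95) = −0.6787·ln(0.05) = 2.033 s.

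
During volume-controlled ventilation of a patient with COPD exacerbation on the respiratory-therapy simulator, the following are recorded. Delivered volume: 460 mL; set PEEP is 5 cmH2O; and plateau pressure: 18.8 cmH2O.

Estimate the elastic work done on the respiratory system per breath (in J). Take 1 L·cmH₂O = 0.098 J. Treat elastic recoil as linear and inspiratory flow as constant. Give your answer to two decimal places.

Elastic work ≈ ½ × (Pplat − PEEP) × Vt = 0.5 × (18.8 − 5) × 0.460 L = 0.5 × 13.8 × 0.460 = 3.174 L·cmH2O.
× 0.098 J/(L·cmH2O) → 0.3111 J.

0.31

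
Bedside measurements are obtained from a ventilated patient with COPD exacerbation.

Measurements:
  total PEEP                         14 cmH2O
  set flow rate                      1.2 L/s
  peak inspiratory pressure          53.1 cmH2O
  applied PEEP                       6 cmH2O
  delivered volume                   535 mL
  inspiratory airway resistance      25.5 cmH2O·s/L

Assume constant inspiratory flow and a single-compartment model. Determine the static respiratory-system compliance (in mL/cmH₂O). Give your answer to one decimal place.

62.9

Total PEEP = 14 cmH2O (set 6 + intrinsic 8); this is the baseline alveolar pressure.
Equation of motion (constant flow): PIP = Vt/C + R·V̇ + PEEP.
Vt/C = PIP − R·V̇ − PEEP = 53.1 − 25.5×1.2 − 14 = 53.1 − 30.6 − 14 = 8.5 cmH2O.
C = Vt / 8.5 = 535 / 8.5 = 62.941 mL/cmH2O.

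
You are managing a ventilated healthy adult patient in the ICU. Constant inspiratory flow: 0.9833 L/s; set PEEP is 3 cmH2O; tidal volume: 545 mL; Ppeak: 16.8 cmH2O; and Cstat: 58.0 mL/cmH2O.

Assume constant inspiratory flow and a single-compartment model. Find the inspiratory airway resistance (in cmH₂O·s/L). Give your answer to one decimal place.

Equation of motion (constant flow): PIP = Vt/C + R·V̇ + PEEP.
R·V̇ = PIP − Vt/C − PEEP = 16.8 − 545/58.0 − 3 = 16.8 − 9.397 − 3 = 4.403 cmH2O.
R = 4.403 / 0.9833 = 4.478 cmH2O·s/L.

4.5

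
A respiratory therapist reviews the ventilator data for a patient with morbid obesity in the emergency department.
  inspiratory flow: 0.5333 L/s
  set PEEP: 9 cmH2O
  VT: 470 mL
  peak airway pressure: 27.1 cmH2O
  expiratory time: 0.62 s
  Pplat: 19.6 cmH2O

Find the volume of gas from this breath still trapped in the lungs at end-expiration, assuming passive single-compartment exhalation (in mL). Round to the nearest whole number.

R = (PIP − Pplat)/V̇ = (27.1 − 19.6) / 0.5333 = 7.5/0.5333 = 14.063 cmH2O·s/L.
C = Vt/(Pplat − PEEP) = 470.0 / (19.6 − 9) = 470.0/10.6 = 44.34 mL/cmH2O.
τ = R × C = 14.063 × 0.04434 L/cmH2O = 0.6236 s.
Fraction remaining = e^(−Te/τ) = e^(−0.62/0.6236) = 0.37.
Trapped volume = 470.0 × 0.37 = 173.9 mL.

174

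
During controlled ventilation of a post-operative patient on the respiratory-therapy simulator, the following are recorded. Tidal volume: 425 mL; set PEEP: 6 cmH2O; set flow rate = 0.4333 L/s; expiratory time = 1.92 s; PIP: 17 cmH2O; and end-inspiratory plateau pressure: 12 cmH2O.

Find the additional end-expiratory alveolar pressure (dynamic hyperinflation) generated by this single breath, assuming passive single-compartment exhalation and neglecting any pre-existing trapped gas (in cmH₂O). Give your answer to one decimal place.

R = (PIP − Pplat)/V̇ = (17 − 12) / 0.4333 = 5.0/0.4333 = 11.539 cmH2O·s/L.
C = Vt/(Pplat − PEEP) = 425.0 / (12 − 6) = 425.0/6.0 = 70.833 mL/cmH2O.
τ = R × C = 11.539 × 0.07083 L/cmH2O = 0.8173 s.
Fraction remaining = e^(−Te/τ) = e^(−1.92/0.8173) = 0.09545; trapped volume = 425.0 × 0.09545 = 40.566 mL.
Additional alveolar pressure from trapping ≈ V_trapped / C = 40.566 / 70.833 = 0.5727 cmH2O.

0.6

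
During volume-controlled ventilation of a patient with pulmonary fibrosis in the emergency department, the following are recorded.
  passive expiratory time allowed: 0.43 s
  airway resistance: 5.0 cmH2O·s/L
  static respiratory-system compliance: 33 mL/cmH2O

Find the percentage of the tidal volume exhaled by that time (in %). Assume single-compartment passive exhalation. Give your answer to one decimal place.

92.6

τ = R × C = 5.0 × 33 mL/cmH2O = 5.0 × 0.033 L/cmH2O = 0.165 s.
Passive exhalation: V(t)/V₀ = e^(−t/τ) = e^(−0.43/0.165) = 0.07382.
Fraction exhaled = 1 − 0.07382 = 0.9262 → 92.62%.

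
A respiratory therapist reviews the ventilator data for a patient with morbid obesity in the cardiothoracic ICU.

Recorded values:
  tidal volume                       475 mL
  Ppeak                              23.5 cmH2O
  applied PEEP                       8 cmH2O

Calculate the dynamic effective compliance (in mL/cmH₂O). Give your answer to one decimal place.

30.6

Dynamic compliance = Vt / (PIP − PEEP) = 475 / (23.5 − 8) = 475 / 15.5 = 30.645 mL/cmH2O.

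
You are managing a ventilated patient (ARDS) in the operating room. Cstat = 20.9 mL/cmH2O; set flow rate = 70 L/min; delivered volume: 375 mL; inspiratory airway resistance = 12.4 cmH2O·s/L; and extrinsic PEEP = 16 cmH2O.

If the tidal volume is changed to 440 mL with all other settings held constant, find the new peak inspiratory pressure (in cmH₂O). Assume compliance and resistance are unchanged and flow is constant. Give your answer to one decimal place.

Flow: 70 L/min ÷ 60 = 1.1667 L/s.
PIP = Vt/C + R·V̇ + PEEP (constant-flow equation of motion).
Only the elastic term changes: ΔPIP = ΔVt / C = (440 − 375) / 20.9 = 3.11 cmH2O.
Original PIP = 375/20.9 + 12.4×1.1667 + 16 = 48.41 cmH2O; new PIP = 48.41 + (3.11) = 51.52 cmH2O.

51.5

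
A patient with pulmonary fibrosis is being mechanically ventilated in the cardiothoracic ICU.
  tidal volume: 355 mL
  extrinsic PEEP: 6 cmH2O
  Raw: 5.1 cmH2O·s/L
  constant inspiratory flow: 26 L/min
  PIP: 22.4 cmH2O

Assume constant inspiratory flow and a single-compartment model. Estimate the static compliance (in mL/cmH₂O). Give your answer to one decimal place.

25.0

Flow: 26 L/min ÷ 60 = 0.4333 L/s.
Equation of motion (constant flow): PIP = Vt/C + R·V̇ + PEEP.
Vt/C = PIP − R·V̇ − PEEP = 22.4 − 5.1×0.4333 − 6 = 22.4 − 2.21 − 6 = 14.19 cmH2O.
C = Vt / 14.19 = 355 / 14.19 = 25.018 mL/cmH2O.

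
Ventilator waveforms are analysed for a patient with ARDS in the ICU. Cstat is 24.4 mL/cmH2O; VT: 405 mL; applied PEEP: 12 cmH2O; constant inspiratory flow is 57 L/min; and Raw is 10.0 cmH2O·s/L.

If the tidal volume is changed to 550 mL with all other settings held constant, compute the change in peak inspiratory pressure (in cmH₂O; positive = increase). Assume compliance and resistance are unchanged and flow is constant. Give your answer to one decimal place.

5.9

PIP = Vt/C + R·V̇ + PEEP (constant-flow equation of motion).
Only the elastic term changes: ΔPIP = ΔVt / C = (550 − 405) / 24.4 = 5.943 cmH2O.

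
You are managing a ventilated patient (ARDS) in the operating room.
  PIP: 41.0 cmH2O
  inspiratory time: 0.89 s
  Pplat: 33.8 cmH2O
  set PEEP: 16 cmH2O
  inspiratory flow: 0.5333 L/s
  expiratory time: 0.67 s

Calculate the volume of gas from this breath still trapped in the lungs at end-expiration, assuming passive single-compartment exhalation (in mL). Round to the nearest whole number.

Vt = flow × Ti = 0.5333 L/s × 0.89 s × 1000 mL/L = 474.64 mL.
R = (PIP − Pplat)/V̇ = (41.0 − 33.8) / 0.5333 = 7.2/0.5333 = 13.501 cmH2O·s/L.
C = Vt/(Pplat − PEEP) = 474.64 / (33.8 − 16) = 474.64/17.8 = 26.665 mL/cmH2O.
τ = R × C = 13.501 × 0.02667 L/cmH2O = 0.3601 s.
Fraction remaining = e^(−Te/τ) = e^(−0.67/0.3601) = 0.1556.
Trapped volume = 474.64 × 0.1556 = 73.854 mL.

74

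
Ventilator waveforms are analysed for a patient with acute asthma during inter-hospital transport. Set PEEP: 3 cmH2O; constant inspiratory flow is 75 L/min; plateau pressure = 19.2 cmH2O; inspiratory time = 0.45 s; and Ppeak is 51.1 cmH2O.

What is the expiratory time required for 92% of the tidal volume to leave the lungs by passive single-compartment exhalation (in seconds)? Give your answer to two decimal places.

Flow: 75 L/min ÷ 60 = 1.25 L/s.
Vt = flow × Ti = 1.25 L/s × 0.45 s × 1000 mL/L = 562.5 mL.
R = (PIP − Pplat)/V̇ = (51.1 − 19.2) / 1.25 = 31.9/1.25 = 25.52 cmH2O·s/L.
C = Vt/(Pplat − PEEP) = 562.5 / (19.2 − 3) = 562.5/16.2 = 34.722 mL/cmH2O.
τ = R × C = 25.52 × 0.03472 L/cmH2O = 0.8861 s.
t = −τ·ln(1 − 0.92) = −0.8861·ln(0.08) = 2.238 s.

2.24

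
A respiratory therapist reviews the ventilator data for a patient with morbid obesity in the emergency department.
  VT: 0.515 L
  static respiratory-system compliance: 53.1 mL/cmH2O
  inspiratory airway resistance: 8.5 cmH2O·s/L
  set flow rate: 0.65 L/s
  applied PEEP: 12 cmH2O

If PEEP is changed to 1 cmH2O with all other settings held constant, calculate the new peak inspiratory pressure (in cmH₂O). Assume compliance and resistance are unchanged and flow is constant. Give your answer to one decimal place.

PIP = Vt/C + R·V̇ + PEEP (constant-flow equation of motion).
Only the baseline term changes: ΔPIP = ΔPEEP = 1 − 12 = -11.0 cmH2O.
Original PIP = 515/53.1 + 8.5×0.65 + 12 = 27.224 cmH2O; new PIP = 27.224 + (-11.0) = 16.224 cmH2O.

16.2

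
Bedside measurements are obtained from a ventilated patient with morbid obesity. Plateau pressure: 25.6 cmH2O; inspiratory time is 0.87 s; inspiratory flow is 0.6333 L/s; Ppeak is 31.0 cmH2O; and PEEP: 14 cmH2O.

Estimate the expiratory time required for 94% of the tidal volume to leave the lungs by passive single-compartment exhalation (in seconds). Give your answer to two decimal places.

1.14

Vt = flow × Ti = 0.6333 L/s × 0.87 s × 1000 mL/L = 550.97 mL.
R = (PIP − Pplat)/V̇ = (31.0 − 25.6) / 0.6333 = 5.4/0.6333 = 8.527 cmH2O·s/L.
C = Vt/(Pplat − PEEP) = 550.97 / (25.6 − 14) = 550.97/11.6 = 47.497 mL/cmH2O.
τ = R × C = 8.527 × 0.0475 L/cmH2O = 0.405 s.
t = −τ·ln(1 − 0.94) = −0.405·ln(0.06) = 1.139 s.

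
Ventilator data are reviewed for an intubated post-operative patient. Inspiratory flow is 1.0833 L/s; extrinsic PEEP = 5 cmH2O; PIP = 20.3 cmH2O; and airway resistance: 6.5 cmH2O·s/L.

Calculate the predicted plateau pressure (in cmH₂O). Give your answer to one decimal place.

13.3

Pplat = PIP − Raw × flow = 20.3 − 6.5 × 1.0833 = 20.3 − 7.041 = 13.259 cmH2O.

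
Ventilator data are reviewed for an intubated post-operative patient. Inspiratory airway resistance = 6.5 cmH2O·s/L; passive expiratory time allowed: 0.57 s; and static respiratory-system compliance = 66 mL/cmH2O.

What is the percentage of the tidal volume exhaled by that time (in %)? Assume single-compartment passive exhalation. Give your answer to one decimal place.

73.5

τ = R × C = 6.5 × 66 mL/cmH2O = 6.5 × 0.066 L/cmH2O = 0.429 s.
Passive exhalation: V(t)/V₀ = e^(−t/τ) = e^(−0.57/0.429) = 0.2648.
Fraction exhaled = 1 − 0.2648 = 0.7352 → 73.52%.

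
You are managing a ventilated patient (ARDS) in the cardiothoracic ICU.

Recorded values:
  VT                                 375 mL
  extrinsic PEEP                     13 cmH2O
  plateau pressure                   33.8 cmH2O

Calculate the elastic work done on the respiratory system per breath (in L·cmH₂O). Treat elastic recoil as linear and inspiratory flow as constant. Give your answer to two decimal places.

Elastic work ≈ ½ × (Pplat − PEEP) × Vt = 0.5 × (33.8 − 13) × 0.375 L = 0.5 × 20.8 × 0.375 = 3.9 L·cmH2O.

3.90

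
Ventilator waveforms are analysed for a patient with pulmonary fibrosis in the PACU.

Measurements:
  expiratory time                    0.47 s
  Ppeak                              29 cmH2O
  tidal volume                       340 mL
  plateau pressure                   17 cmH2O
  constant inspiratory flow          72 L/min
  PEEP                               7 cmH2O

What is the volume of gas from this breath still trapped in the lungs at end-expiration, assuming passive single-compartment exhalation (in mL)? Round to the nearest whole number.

85

Flow: 72 L/min ÷ 60 = 1.2 L/s.
R = (PIP − Pplat)/V̇ = (29 − 17) / 1.2 = 12.0/1.2 = 10.0 cmH2O·s/L.
C = Vt/(Pplat − PEEP) = 340.0 / (17 − 7) = 340.0/10.0 = 34.0 mL/cmH2O.
τ = R × C = 10.0 × 0.034 L/cmH2O = 0.34 s.
Fraction remaining = e^(−Te/τ) = e^(−0.47/0.34) = 0.251.
Trapped volume = 340.0 × 0.251 = 85.34 mL.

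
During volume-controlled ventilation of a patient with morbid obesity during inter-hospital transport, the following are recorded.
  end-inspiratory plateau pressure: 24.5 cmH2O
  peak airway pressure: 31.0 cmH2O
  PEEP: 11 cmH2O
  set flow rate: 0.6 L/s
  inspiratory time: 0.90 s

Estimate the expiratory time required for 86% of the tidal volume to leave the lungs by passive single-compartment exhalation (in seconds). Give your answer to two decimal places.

0.85

Vt = flow × Ti = 0.6 L/s × 0.90 s × 1000 mL/L = 540.0 mL.
R = (PIP − Pplat)/V̇ = (31.0 − 24.5) / 0.6 = 6.5/0.6 = 10.833 cmH2O·s/L.
C = Vt/(Pplat − PEEP) = 540.0 / (24.5 − 11) = 540.0/13.5 = 40.0 mL/cmH2O.
τ = R × C = 10.833 × 0.04 L/cmH2O = 0.4333 s.
t = −τ·ln(1 − 0.86) = −0.4333·ln(0.14) = 0.8519 s.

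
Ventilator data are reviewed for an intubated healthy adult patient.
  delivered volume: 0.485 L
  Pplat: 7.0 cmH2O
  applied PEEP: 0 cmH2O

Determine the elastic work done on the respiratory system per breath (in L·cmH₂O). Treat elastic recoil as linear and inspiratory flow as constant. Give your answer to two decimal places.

1.70

Elastic work ≈ ½ × (Pplat − PEEP) × Vt = 0.5 × (7.0 − 0) × 0.485 L = 0.5 × 7.0 × 0.485 = 1.698 L·cmH2O.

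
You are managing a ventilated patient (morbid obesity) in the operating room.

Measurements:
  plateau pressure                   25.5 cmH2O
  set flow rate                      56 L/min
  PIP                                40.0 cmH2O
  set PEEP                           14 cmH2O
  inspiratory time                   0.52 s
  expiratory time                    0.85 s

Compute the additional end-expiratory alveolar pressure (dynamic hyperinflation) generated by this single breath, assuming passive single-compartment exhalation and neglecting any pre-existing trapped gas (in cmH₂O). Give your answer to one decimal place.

Flow: 56 L/min ÷ 60 = 0.9333 L/s.
Vt = flow × Ti = 0.9333 L/s × 0.52 s × 1000 mL/L = 485.32 mL.
R = (PIP − Pplat)/V̇ = (40.0 − 25.5) / 0.9333 = 14.5/0.9333 = 15.536 cmH2O·s/L.
C = Vt/(Pplat − PEEP) = 485.32 / (25.5 − 14) = 485.32/11.5 = 42.202 mL/cmH2O.
τ = R × C = 15.536 × 0.0422 L/cmH2O = 0.6556 s.
Fraction remaining = e^(−Te/τ) = e^(−0.85/0.6556) = 0.2735; trapped volume = 485.32 × 0.2735 = 132.74 mL.
Additional alveolar pressure from trapping ≈ V_trapped / C = 132.74 / 42.202 = 3.145 cmH2O.

3.1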